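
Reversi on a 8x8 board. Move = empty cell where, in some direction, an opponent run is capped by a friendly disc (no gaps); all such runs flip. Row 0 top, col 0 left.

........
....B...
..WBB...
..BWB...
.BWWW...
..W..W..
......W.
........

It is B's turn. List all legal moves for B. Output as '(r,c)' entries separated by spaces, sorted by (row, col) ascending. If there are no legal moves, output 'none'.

Answer: (1,2) (2,1) (4,5) (5,1) (5,3) (5,4) (6,1) (6,2) (6,3)

Derivation:
(1,1): no bracket -> illegal
(1,2): flips 1 -> legal
(1,3): no bracket -> illegal
(2,1): flips 1 -> legal
(3,1): no bracket -> illegal
(3,5): no bracket -> illegal
(4,5): flips 3 -> legal
(4,6): no bracket -> illegal
(5,1): flips 2 -> legal
(5,3): flips 2 -> legal
(5,4): flips 2 -> legal
(5,6): no bracket -> illegal
(5,7): no bracket -> illegal
(6,1): flips 2 -> legal
(6,2): flips 2 -> legal
(6,3): flips 1 -> legal
(6,4): no bracket -> illegal
(6,5): no bracket -> illegal
(6,7): no bracket -> illegal
(7,5): no bracket -> illegal
(7,6): no bracket -> illegal
(7,7): no bracket -> illegal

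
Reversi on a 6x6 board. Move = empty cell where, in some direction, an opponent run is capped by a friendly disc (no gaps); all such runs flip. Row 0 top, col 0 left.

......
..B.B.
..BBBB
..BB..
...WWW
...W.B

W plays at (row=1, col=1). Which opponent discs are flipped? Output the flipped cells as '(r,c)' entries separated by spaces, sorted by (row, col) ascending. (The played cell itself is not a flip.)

Answer: (2,2) (3,3)

Derivation:
Dir NW: first cell '.' (not opp) -> no flip
Dir N: first cell '.' (not opp) -> no flip
Dir NE: first cell '.' (not opp) -> no flip
Dir W: first cell '.' (not opp) -> no flip
Dir E: opp run (1,2), next='.' -> no flip
Dir SW: first cell '.' (not opp) -> no flip
Dir S: first cell '.' (not opp) -> no flip
Dir SE: opp run (2,2) (3,3) capped by W -> flip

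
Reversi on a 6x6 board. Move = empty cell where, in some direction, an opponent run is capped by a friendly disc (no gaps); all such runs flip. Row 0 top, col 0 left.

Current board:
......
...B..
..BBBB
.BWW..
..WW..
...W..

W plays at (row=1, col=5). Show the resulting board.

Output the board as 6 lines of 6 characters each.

Answer: ......
...B.W
..BBWB
.BWW..
..WW..
...W..

Derivation:
Place W at (1,5); scan 8 dirs for brackets.
Dir NW: first cell '.' (not opp) -> no flip
Dir N: first cell '.' (not opp) -> no flip
Dir NE: edge -> no flip
Dir W: first cell '.' (not opp) -> no flip
Dir E: edge -> no flip
Dir SW: opp run (2,4) capped by W -> flip
Dir S: opp run (2,5), next='.' -> no flip
Dir SE: edge -> no flip
All flips: (2,4)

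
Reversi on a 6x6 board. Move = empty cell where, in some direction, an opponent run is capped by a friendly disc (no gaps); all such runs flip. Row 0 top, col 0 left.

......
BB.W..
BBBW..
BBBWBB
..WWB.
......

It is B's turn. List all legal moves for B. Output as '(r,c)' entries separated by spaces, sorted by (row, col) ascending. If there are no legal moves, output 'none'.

(0,2): no bracket -> illegal
(0,3): no bracket -> illegal
(0,4): flips 1 -> legal
(1,2): flips 1 -> legal
(1,4): flips 1 -> legal
(2,4): flips 1 -> legal
(4,1): flips 2 -> legal
(5,1): no bracket -> illegal
(5,2): flips 2 -> legal
(5,3): flips 1 -> legal
(5,4): flips 1 -> legal

Answer: (0,4) (1,2) (1,4) (2,4) (4,1) (5,2) (5,3) (5,4)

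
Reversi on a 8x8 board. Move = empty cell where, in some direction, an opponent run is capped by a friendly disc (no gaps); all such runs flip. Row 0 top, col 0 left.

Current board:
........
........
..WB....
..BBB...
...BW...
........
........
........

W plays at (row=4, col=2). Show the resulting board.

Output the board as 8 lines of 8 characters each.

Place W at (4,2); scan 8 dirs for brackets.
Dir NW: first cell '.' (not opp) -> no flip
Dir N: opp run (3,2) capped by W -> flip
Dir NE: opp run (3,3), next='.' -> no flip
Dir W: first cell '.' (not opp) -> no flip
Dir E: opp run (4,3) capped by W -> flip
Dir SW: first cell '.' (not opp) -> no flip
Dir S: first cell '.' (not opp) -> no flip
Dir SE: first cell '.' (not opp) -> no flip
All flips: (3,2) (4,3)

Answer: ........
........
..WB....
..WBB...
..WWW...
........
........
........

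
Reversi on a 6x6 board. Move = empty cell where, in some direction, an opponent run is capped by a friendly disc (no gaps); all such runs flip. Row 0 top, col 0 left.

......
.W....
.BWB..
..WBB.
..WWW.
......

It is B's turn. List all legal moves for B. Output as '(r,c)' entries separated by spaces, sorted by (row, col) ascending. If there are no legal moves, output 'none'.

(0,0): flips 2 -> legal
(0,1): flips 1 -> legal
(0,2): no bracket -> illegal
(1,0): no bracket -> illegal
(1,2): no bracket -> illegal
(1,3): no bracket -> illegal
(2,0): no bracket -> illegal
(3,1): flips 1 -> legal
(3,5): no bracket -> illegal
(4,1): flips 1 -> legal
(4,5): no bracket -> illegal
(5,1): flips 1 -> legal
(5,2): flips 1 -> legal
(5,3): flips 1 -> legal
(5,4): flips 3 -> legal
(5,5): flips 1 -> legal

Answer: (0,0) (0,1) (3,1) (4,1) (5,1) (5,2) (5,3) (5,4) (5,5)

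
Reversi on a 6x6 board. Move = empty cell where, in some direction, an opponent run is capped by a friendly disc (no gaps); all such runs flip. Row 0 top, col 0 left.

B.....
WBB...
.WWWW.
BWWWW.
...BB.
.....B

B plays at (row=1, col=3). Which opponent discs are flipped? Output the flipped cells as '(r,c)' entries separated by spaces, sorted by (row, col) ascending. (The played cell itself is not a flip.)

Dir NW: first cell '.' (not opp) -> no flip
Dir N: first cell '.' (not opp) -> no flip
Dir NE: first cell '.' (not opp) -> no flip
Dir W: first cell 'B' (not opp) -> no flip
Dir E: first cell '.' (not opp) -> no flip
Dir SW: opp run (2,2) (3,1), next='.' -> no flip
Dir S: opp run (2,3) (3,3) capped by B -> flip
Dir SE: opp run (2,4), next='.' -> no flip

Answer: (2,3) (3,3)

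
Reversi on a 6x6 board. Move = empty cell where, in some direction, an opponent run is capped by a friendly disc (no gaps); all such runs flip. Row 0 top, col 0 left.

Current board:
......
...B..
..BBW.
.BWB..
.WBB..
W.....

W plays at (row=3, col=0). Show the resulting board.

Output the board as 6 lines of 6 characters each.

Place W at (3,0); scan 8 dirs for brackets.
Dir NW: edge -> no flip
Dir N: first cell '.' (not opp) -> no flip
Dir NE: first cell '.' (not opp) -> no flip
Dir W: edge -> no flip
Dir E: opp run (3,1) capped by W -> flip
Dir SW: edge -> no flip
Dir S: first cell '.' (not opp) -> no flip
Dir SE: first cell 'W' (not opp) -> no flip
All flips: (3,1)

Answer: ......
...B..
..BBW.
WWWB..
.WBB..
W.....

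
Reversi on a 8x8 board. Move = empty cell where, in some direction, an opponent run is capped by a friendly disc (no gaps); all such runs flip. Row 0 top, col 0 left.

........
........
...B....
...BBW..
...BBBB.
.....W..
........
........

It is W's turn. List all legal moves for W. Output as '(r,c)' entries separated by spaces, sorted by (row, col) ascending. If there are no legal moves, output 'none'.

(1,2): no bracket -> illegal
(1,3): no bracket -> illegal
(1,4): no bracket -> illegal
(2,2): flips 2 -> legal
(2,4): no bracket -> illegal
(2,5): no bracket -> illegal
(3,2): flips 2 -> legal
(3,6): no bracket -> illegal
(3,7): flips 1 -> legal
(4,2): no bracket -> illegal
(4,7): no bracket -> illegal
(5,2): no bracket -> illegal
(5,3): flips 1 -> legal
(5,4): no bracket -> illegal
(5,6): no bracket -> illegal
(5,7): flips 1 -> legal

Answer: (2,2) (3,2) (3,7) (5,3) (5,7)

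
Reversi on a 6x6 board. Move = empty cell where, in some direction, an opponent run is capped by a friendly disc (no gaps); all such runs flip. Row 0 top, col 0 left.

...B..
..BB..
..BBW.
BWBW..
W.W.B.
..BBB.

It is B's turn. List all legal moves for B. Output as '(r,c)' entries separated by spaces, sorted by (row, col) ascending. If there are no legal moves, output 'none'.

Answer: (2,0) (2,5) (3,4) (3,5) (4,3) (5,0)

Derivation:
(1,4): no bracket -> illegal
(1,5): no bracket -> illegal
(2,0): flips 2 -> legal
(2,1): no bracket -> illegal
(2,5): flips 1 -> legal
(3,4): flips 1 -> legal
(3,5): flips 1 -> legal
(4,1): no bracket -> illegal
(4,3): flips 1 -> legal
(5,0): flips 1 -> legal
(5,1): no bracket -> illegal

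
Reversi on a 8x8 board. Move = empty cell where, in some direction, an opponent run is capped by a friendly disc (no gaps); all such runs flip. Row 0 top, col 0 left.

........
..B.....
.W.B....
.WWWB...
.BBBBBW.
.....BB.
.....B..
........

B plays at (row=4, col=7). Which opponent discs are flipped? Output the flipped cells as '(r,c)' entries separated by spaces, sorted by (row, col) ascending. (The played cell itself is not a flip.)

Dir NW: first cell '.' (not opp) -> no flip
Dir N: first cell '.' (not opp) -> no flip
Dir NE: edge -> no flip
Dir W: opp run (4,6) capped by B -> flip
Dir E: edge -> no flip
Dir SW: first cell 'B' (not opp) -> no flip
Dir S: first cell '.' (not opp) -> no flip
Dir SE: edge -> no flip

Answer: (4,6)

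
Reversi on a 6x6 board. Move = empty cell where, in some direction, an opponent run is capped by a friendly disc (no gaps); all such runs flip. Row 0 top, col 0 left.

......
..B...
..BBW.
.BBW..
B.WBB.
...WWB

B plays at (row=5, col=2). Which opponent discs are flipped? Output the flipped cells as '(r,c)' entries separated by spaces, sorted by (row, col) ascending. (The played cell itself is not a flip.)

Answer: (4,2) (5,3) (5,4)

Derivation:
Dir NW: first cell '.' (not opp) -> no flip
Dir N: opp run (4,2) capped by B -> flip
Dir NE: first cell 'B' (not opp) -> no flip
Dir W: first cell '.' (not opp) -> no flip
Dir E: opp run (5,3) (5,4) capped by B -> flip
Dir SW: edge -> no flip
Dir S: edge -> no flip
Dir SE: edge -> no flip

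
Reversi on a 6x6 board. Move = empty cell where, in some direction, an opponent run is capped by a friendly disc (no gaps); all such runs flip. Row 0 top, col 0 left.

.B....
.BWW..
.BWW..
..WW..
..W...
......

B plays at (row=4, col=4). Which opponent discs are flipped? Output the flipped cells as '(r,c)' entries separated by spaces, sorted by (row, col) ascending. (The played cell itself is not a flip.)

Dir NW: opp run (3,3) (2,2) capped by B -> flip
Dir N: first cell '.' (not opp) -> no flip
Dir NE: first cell '.' (not opp) -> no flip
Dir W: first cell '.' (not opp) -> no flip
Dir E: first cell '.' (not opp) -> no flip
Dir SW: first cell '.' (not opp) -> no flip
Dir S: first cell '.' (not opp) -> no flip
Dir SE: first cell '.' (not opp) -> no flip

Answer: (2,2) (3,3)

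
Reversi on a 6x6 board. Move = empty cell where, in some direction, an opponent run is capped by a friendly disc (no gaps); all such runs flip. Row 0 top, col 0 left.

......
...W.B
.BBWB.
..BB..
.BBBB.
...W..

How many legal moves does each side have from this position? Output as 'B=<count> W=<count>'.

-- B to move --
(0,2): flips 1 -> legal
(0,3): flips 2 -> legal
(0,4): flips 1 -> legal
(1,2): no bracket -> illegal
(1,4): flips 1 -> legal
(3,4): no bracket -> illegal
(5,2): no bracket -> illegal
(5,4): no bracket -> illegal
B mobility = 4
-- W to move --
(0,4): no bracket -> illegal
(0,5): no bracket -> illegal
(1,0): no bracket -> illegal
(1,1): no bracket -> illegal
(1,2): no bracket -> illegal
(1,4): no bracket -> illegal
(2,0): flips 2 -> legal
(2,5): flips 1 -> legal
(3,0): no bracket -> illegal
(3,1): flips 2 -> legal
(3,4): no bracket -> illegal
(3,5): flips 2 -> legal
(4,0): no bracket -> illegal
(4,5): no bracket -> illegal
(5,0): flips 2 -> legal
(5,1): no bracket -> illegal
(5,2): no bracket -> illegal
(5,4): no bracket -> illegal
(5,5): no bracket -> illegal
W mobility = 5

Answer: B=4 W=5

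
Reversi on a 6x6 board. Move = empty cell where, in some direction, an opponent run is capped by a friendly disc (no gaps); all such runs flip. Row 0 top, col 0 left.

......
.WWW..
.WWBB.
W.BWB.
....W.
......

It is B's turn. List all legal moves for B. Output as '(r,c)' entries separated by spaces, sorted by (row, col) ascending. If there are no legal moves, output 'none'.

(0,0): no bracket -> illegal
(0,1): flips 1 -> legal
(0,2): flips 3 -> legal
(0,3): flips 1 -> legal
(0,4): no bracket -> illegal
(1,0): flips 1 -> legal
(1,4): no bracket -> illegal
(2,0): flips 2 -> legal
(3,1): no bracket -> illegal
(3,5): no bracket -> illegal
(4,0): no bracket -> illegal
(4,1): no bracket -> illegal
(4,2): flips 1 -> legal
(4,3): flips 1 -> legal
(4,5): no bracket -> illegal
(5,3): no bracket -> illegal
(5,4): flips 1 -> legal
(5,5): no bracket -> illegal

Answer: (0,1) (0,2) (0,3) (1,0) (2,0) (4,2) (4,3) (5,4)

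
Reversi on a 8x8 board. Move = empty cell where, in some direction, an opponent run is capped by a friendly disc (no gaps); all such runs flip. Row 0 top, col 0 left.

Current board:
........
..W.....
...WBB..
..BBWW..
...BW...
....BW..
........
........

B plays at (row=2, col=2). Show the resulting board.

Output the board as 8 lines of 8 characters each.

Answer: ........
..W.....
..BBBB..
..BBWW..
...BW...
....BW..
........
........

Derivation:
Place B at (2,2); scan 8 dirs for brackets.
Dir NW: first cell '.' (not opp) -> no flip
Dir N: opp run (1,2), next='.' -> no flip
Dir NE: first cell '.' (not opp) -> no flip
Dir W: first cell '.' (not opp) -> no flip
Dir E: opp run (2,3) capped by B -> flip
Dir SW: first cell '.' (not opp) -> no flip
Dir S: first cell 'B' (not opp) -> no flip
Dir SE: first cell 'B' (not opp) -> no flip
All flips: (2,3)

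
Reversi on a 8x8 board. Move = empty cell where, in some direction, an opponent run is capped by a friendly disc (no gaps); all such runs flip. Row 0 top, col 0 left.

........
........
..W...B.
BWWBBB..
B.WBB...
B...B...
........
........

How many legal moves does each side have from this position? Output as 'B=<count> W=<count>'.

-- B to move --
(1,1): flips 1 -> legal
(1,2): no bracket -> illegal
(1,3): flips 2 -> legal
(2,0): no bracket -> illegal
(2,1): flips 1 -> legal
(2,3): no bracket -> illegal
(4,1): flips 1 -> legal
(5,1): flips 1 -> legal
(5,2): no bracket -> illegal
(5,3): no bracket -> illegal
B mobility = 5
-- W to move --
(1,5): no bracket -> illegal
(1,6): no bracket -> illegal
(1,7): no bracket -> illegal
(2,0): no bracket -> illegal
(2,1): no bracket -> illegal
(2,3): no bracket -> illegal
(2,4): flips 1 -> legal
(2,5): no bracket -> illegal
(2,7): no bracket -> illegal
(3,6): flips 3 -> legal
(3,7): no bracket -> illegal
(4,1): no bracket -> illegal
(4,5): flips 2 -> legal
(4,6): no bracket -> illegal
(5,1): no bracket -> illegal
(5,2): no bracket -> illegal
(5,3): no bracket -> illegal
(5,5): flips 2 -> legal
(6,0): no bracket -> illegal
(6,1): no bracket -> illegal
(6,3): no bracket -> illegal
(6,4): no bracket -> illegal
(6,5): flips 2 -> legal
W mobility = 5

Answer: B=5 W=5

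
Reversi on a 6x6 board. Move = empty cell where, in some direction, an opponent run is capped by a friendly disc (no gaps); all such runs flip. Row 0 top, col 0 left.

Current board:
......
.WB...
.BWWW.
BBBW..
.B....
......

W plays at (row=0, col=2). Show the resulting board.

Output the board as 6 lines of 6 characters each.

Answer: ..W...
.WW...
.BWWW.
BBBW..
.B....
......

Derivation:
Place W at (0,2); scan 8 dirs for brackets.
Dir NW: edge -> no flip
Dir N: edge -> no flip
Dir NE: edge -> no flip
Dir W: first cell '.' (not opp) -> no flip
Dir E: first cell '.' (not opp) -> no flip
Dir SW: first cell 'W' (not opp) -> no flip
Dir S: opp run (1,2) capped by W -> flip
Dir SE: first cell '.' (not opp) -> no flip
All flips: (1,2)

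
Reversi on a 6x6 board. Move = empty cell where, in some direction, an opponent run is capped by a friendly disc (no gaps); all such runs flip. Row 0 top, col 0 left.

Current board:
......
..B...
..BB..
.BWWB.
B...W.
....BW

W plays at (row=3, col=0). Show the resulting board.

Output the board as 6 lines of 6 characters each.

Place W at (3,0); scan 8 dirs for brackets.
Dir NW: edge -> no flip
Dir N: first cell '.' (not opp) -> no flip
Dir NE: first cell '.' (not opp) -> no flip
Dir W: edge -> no flip
Dir E: opp run (3,1) capped by W -> flip
Dir SW: edge -> no flip
Dir S: opp run (4,0), next='.' -> no flip
Dir SE: first cell '.' (not opp) -> no flip
All flips: (3,1)

Answer: ......
..B...
..BB..
WWWWB.
B...W.
....BW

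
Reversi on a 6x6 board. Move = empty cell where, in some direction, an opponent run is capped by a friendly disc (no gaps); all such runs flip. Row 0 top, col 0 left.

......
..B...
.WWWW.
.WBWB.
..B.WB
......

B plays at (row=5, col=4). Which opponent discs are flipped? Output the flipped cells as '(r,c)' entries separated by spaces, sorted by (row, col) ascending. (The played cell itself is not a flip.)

Dir NW: first cell '.' (not opp) -> no flip
Dir N: opp run (4,4) capped by B -> flip
Dir NE: first cell 'B' (not opp) -> no flip
Dir W: first cell '.' (not opp) -> no flip
Dir E: first cell '.' (not opp) -> no flip
Dir SW: edge -> no flip
Dir S: edge -> no flip
Dir SE: edge -> no flip

Answer: (4,4)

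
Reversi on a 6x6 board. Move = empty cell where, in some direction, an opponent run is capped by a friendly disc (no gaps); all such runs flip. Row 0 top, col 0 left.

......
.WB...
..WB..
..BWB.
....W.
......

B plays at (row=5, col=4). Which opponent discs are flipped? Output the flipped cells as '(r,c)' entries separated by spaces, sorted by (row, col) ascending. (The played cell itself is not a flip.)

Dir NW: first cell '.' (not opp) -> no flip
Dir N: opp run (4,4) capped by B -> flip
Dir NE: first cell '.' (not opp) -> no flip
Dir W: first cell '.' (not opp) -> no flip
Dir E: first cell '.' (not opp) -> no flip
Dir SW: edge -> no flip
Dir S: edge -> no flip
Dir SE: edge -> no flip

Answer: (4,4)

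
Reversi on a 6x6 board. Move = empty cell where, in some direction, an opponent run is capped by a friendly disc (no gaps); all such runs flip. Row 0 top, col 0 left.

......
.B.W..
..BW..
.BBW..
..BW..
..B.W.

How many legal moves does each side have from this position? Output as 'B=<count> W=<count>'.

Answer: B=5 W=6

Derivation:
-- B to move --
(0,2): no bracket -> illegal
(0,3): no bracket -> illegal
(0,4): flips 1 -> legal
(1,2): no bracket -> illegal
(1,4): flips 1 -> legal
(2,4): flips 2 -> legal
(3,4): flips 2 -> legal
(4,4): flips 2 -> legal
(4,5): no bracket -> illegal
(5,3): no bracket -> illegal
(5,5): no bracket -> illegal
B mobility = 5
-- W to move --
(0,0): flips 2 -> legal
(0,1): no bracket -> illegal
(0,2): no bracket -> illegal
(1,0): no bracket -> illegal
(1,2): no bracket -> illegal
(2,0): no bracket -> illegal
(2,1): flips 2 -> legal
(3,0): flips 2 -> legal
(4,0): flips 2 -> legal
(4,1): flips 2 -> legal
(5,1): flips 1 -> legal
(5,3): no bracket -> illegal
W mobility = 6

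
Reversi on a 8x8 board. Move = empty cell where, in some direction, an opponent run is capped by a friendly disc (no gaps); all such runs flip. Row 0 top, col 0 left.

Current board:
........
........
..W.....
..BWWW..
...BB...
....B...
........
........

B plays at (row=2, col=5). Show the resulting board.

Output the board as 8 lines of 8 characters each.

Answer: ........
........
..W..B..
..BWBW..
...BB...
....B...
........
........

Derivation:
Place B at (2,5); scan 8 dirs for brackets.
Dir NW: first cell '.' (not opp) -> no flip
Dir N: first cell '.' (not opp) -> no flip
Dir NE: first cell '.' (not opp) -> no flip
Dir W: first cell '.' (not opp) -> no flip
Dir E: first cell '.' (not opp) -> no flip
Dir SW: opp run (3,4) capped by B -> flip
Dir S: opp run (3,5), next='.' -> no flip
Dir SE: first cell '.' (not opp) -> no flip
All flips: (3,4)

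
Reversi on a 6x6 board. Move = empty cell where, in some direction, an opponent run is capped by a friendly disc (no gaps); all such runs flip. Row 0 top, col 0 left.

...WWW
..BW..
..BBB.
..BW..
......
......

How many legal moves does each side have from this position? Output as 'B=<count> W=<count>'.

-- B to move --
(0,2): flips 1 -> legal
(1,4): flips 1 -> legal
(1,5): no bracket -> illegal
(3,4): flips 1 -> legal
(4,2): flips 1 -> legal
(4,3): flips 1 -> legal
(4,4): flips 1 -> legal
B mobility = 6
-- W to move --
(0,1): no bracket -> illegal
(0,2): no bracket -> illegal
(1,1): flips 2 -> legal
(1,4): no bracket -> illegal
(1,5): flips 1 -> legal
(2,1): flips 1 -> legal
(2,5): no bracket -> illegal
(3,1): flips 2 -> legal
(3,4): no bracket -> illegal
(3,5): flips 1 -> legal
(4,1): no bracket -> illegal
(4,2): no bracket -> illegal
(4,3): no bracket -> illegal
W mobility = 5

Answer: B=6 W=5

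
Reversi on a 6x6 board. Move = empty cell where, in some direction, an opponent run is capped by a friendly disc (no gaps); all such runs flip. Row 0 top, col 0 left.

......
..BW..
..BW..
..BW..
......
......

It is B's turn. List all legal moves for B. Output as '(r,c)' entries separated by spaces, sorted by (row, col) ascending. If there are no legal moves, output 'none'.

(0,2): no bracket -> illegal
(0,3): no bracket -> illegal
(0,4): flips 1 -> legal
(1,4): flips 2 -> legal
(2,4): flips 1 -> legal
(3,4): flips 2 -> legal
(4,2): no bracket -> illegal
(4,3): no bracket -> illegal
(4,4): flips 1 -> legal

Answer: (0,4) (1,4) (2,4) (3,4) (4,4)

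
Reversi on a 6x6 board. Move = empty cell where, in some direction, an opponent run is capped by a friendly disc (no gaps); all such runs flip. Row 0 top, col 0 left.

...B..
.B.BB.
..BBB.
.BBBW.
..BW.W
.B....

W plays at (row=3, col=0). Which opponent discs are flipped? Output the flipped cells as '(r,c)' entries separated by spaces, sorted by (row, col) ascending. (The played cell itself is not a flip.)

Answer: (3,1) (3,2) (3,3)

Derivation:
Dir NW: edge -> no flip
Dir N: first cell '.' (not opp) -> no flip
Dir NE: first cell '.' (not opp) -> no flip
Dir W: edge -> no flip
Dir E: opp run (3,1) (3,2) (3,3) capped by W -> flip
Dir SW: edge -> no flip
Dir S: first cell '.' (not opp) -> no flip
Dir SE: first cell '.' (not opp) -> no flip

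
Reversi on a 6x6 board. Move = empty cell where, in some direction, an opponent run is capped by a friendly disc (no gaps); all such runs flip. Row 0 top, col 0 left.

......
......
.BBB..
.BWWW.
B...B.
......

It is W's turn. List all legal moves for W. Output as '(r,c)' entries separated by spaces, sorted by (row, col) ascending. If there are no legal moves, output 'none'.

(1,0): flips 1 -> legal
(1,1): flips 1 -> legal
(1,2): flips 2 -> legal
(1,3): flips 1 -> legal
(1,4): flips 1 -> legal
(2,0): no bracket -> illegal
(2,4): no bracket -> illegal
(3,0): flips 1 -> legal
(3,5): no bracket -> illegal
(4,1): no bracket -> illegal
(4,2): no bracket -> illegal
(4,3): no bracket -> illegal
(4,5): no bracket -> illegal
(5,0): no bracket -> illegal
(5,1): no bracket -> illegal
(5,3): no bracket -> illegal
(5,4): flips 1 -> legal
(5,5): flips 1 -> legal

Answer: (1,0) (1,1) (1,2) (1,3) (1,4) (3,0) (5,4) (5,5)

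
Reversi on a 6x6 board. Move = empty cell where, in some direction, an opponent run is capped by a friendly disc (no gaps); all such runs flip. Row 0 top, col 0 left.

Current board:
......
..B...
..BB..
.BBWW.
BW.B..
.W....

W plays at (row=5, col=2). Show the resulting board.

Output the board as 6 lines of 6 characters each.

Answer: ......
..B...
..BB..
.BBWW.
BW.W..
.WW...

Derivation:
Place W at (5,2); scan 8 dirs for brackets.
Dir NW: first cell 'W' (not opp) -> no flip
Dir N: first cell '.' (not opp) -> no flip
Dir NE: opp run (4,3) capped by W -> flip
Dir W: first cell 'W' (not opp) -> no flip
Dir E: first cell '.' (not opp) -> no flip
Dir SW: edge -> no flip
Dir S: edge -> no flip
Dir SE: edge -> no flip
All flips: (4,3)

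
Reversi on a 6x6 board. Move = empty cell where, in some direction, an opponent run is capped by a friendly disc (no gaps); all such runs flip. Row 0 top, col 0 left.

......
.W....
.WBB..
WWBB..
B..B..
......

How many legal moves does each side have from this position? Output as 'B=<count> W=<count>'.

Answer: B=3 W=6

Derivation:
-- B to move --
(0,0): flips 1 -> legal
(0,1): no bracket -> illegal
(0,2): no bracket -> illegal
(1,0): flips 1 -> legal
(1,2): no bracket -> illegal
(2,0): flips 2 -> legal
(4,1): no bracket -> illegal
(4,2): no bracket -> illegal
B mobility = 3
-- W to move --
(1,2): no bracket -> illegal
(1,3): flips 1 -> legal
(1,4): no bracket -> illegal
(2,4): flips 2 -> legal
(3,4): flips 2 -> legal
(4,1): no bracket -> illegal
(4,2): no bracket -> illegal
(4,4): flips 2 -> legal
(5,0): flips 1 -> legal
(5,1): no bracket -> illegal
(5,2): no bracket -> illegal
(5,3): no bracket -> illegal
(5,4): flips 2 -> legal
W mobility = 6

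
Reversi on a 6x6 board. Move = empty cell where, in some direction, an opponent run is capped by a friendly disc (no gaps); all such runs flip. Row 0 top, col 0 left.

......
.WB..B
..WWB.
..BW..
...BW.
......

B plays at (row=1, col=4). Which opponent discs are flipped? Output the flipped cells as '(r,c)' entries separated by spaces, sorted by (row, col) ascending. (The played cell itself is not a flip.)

Dir NW: first cell '.' (not opp) -> no flip
Dir N: first cell '.' (not opp) -> no flip
Dir NE: first cell '.' (not opp) -> no flip
Dir W: first cell '.' (not opp) -> no flip
Dir E: first cell 'B' (not opp) -> no flip
Dir SW: opp run (2,3) capped by B -> flip
Dir S: first cell 'B' (not opp) -> no flip
Dir SE: first cell '.' (not opp) -> no flip

Answer: (2,3)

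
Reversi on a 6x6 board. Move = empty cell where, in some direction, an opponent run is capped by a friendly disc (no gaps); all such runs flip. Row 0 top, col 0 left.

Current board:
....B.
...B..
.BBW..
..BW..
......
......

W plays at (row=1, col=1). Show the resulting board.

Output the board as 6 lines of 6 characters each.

Answer: ....B.
.W.B..
.BWW..
..BW..
......
......

Derivation:
Place W at (1,1); scan 8 dirs for brackets.
Dir NW: first cell '.' (not opp) -> no flip
Dir N: first cell '.' (not opp) -> no flip
Dir NE: first cell '.' (not opp) -> no flip
Dir W: first cell '.' (not opp) -> no flip
Dir E: first cell '.' (not opp) -> no flip
Dir SW: first cell '.' (not opp) -> no flip
Dir S: opp run (2,1), next='.' -> no flip
Dir SE: opp run (2,2) capped by W -> flip
All flips: (2,2)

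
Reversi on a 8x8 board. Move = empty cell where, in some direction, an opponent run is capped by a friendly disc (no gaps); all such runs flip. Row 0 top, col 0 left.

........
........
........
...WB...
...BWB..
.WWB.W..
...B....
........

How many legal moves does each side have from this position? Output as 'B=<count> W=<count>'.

Answer: B=8 W=9

Derivation:
-- B to move --
(2,2): no bracket -> illegal
(2,3): flips 1 -> legal
(2,4): no bracket -> illegal
(3,2): flips 1 -> legal
(3,5): flips 1 -> legal
(4,0): no bracket -> illegal
(4,1): flips 1 -> legal
(4,2): no bracket -> illegal
(4,6): no bracket -> illegal
(5,0): flips 2 -> legal
(5,4): flips 1 -> legal
(5,6): no bracket -> illegal
(6,0): no bracket -> illegal
(6,1): flips 1 -> legal
(6,2): no bracket -> illegal
(6,4): no bracket -> illegal
(6,5): flips 1 -> legal
(6,6): no bracket -> illegal
B mobility = 8
-- W to move --
(2,3): no bracket -> illegal
(2,4): flips 1 -> legal
(2,5): flips 2 -> legal
(3,2): no bracket -> illegal
(3,5): flips 2 -> legal
(3,6): no bracket -> illegal
(4,2): flips 1 -> legal
(4,6): flips 1 -> legal
(5,4): flips 1 -> legal
(5,6): no bracket -> illegal
(6,2): flips 1 -> legal
(6,4): no bracket -> illegal
(7,2): no bracket -> illegal
(7,3): flips 3 -> legal
(7,4): flips 1 -> legal
W mobility = 9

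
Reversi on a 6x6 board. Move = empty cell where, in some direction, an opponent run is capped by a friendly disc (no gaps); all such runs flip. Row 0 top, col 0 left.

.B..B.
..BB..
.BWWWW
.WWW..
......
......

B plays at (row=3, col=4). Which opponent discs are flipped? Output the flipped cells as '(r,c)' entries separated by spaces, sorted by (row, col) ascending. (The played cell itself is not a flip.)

Answer: (2,3)

Derivation:
Dir NW: opp run (2,3) capped by B -> flip
Dir N: opp run (2,4), next='.' -> no flip
Dir NE: opp run (2,5), next=edge -> no flip
Dir W: opp run (3,3) (3,2) (3,1), next='.' -> no flip
Dir E: first cell '.' (not opp) -> no flip
Dir SW: first cell '.' (not opp) -> no flip
Dir S: first cell '.' (not opp) -> no flip
Dir SE: first cell '.' (not opp) -> no flip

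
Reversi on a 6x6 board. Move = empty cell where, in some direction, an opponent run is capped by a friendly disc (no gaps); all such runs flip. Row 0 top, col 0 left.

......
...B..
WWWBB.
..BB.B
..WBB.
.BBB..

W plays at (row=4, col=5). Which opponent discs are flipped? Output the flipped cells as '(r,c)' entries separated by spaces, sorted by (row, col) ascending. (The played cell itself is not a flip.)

Answer: (4,3) (4,4)

Derivation:
Dir NW: first cell '.' (not opp) -> no flip
Dir N: opp run (3,5), next='.' -> no flip
Dir NE: edge -> no flip
Dir W: opp run (4,4) (4,3) capped by W -> flip
Dir E: edge -> no flip
Dir SW: first cell '.' (not opp) -> no flip
Dir S: first cell '.' (not opp) -> no flip
Dir SE: edge -> no flip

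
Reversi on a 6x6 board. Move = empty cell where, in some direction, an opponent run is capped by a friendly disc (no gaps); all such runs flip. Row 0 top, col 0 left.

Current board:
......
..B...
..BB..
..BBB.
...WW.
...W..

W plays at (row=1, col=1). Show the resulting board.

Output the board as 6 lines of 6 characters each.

Place W at (1,1); scan 8 dirs for brackets.
Dir NW: first cell '.' (not opp) -> no flip
Dir N: first cell '.' (not opp) -> no flip
Dir NE: first cell '.' (not opp) -> no flip
Dir W: first cell '.' (not opp) -> no flip
Dir E: opp run (1,2), next='.' -> no flip
Dir SW: first cell '.' (not opp) -> no flip
Dir S: first cell '.' (not opp) -> no flip
Dir SE: opp run (2,2) (3,3) capped by W -> flip
All flips: (2,2) (3,3)

Answer: ......
.WB...
..WB..
..BWB.
...WW.
...W..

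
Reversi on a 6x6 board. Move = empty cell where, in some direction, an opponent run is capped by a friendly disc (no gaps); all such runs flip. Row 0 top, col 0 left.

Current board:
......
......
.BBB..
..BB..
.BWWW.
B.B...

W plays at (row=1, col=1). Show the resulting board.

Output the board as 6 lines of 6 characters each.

Place W at (1,1); scan 8 dirs for brackets.
Dir NW: first cell '.' (not opp) -> no flip
Dir N: first cell '.' (not opp) -> no flip
Dir NE: first cell '.' (not opp) -> no flip
Dir W: first cell '.' (not opp) -> no flip
Dir E: first cell '.' (not opp) -> no flip
Dir SW: first cell '.' (not opp) -> no flip
Dir S: opp run (2,1), next='.' -> no flip
Dir SE: opp run (2,2) (3,3) capped by W -> flip
All flips: (2,2) (3,3)

Answer: ......
.W....
.BWB..
..BW..
.BWWW.
B.B...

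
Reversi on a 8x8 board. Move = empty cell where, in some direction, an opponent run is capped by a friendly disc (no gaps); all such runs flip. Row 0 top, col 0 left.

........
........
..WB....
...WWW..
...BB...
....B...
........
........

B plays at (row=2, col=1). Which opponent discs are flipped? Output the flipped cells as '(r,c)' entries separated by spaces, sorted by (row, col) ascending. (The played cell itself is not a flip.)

Dir NW: first cell '.' (not opp) -> no flip
Dir N: first cell '.' (not opp) -> no flip
Dir NE: first cell '.' (not opp) -> no flip
Dir W: first cell '.' (not opp) -> no flip
Dir E: opp run (2,2) capped by B -> flip
Dir SW: first cell '.' (not opp) -> no flip
Dir S: first cell '.' (not opp) -> no flip
Dir SE: first cell '.' (not opp) -> no flip

Answer: (2,2)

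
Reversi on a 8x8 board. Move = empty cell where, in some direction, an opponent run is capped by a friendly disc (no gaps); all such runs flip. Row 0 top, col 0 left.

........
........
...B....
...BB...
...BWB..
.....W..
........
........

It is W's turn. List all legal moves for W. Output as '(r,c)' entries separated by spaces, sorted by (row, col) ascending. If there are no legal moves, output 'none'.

Answer: (2,2) (2,4) (3,5) (4,2) (4,6)

Derivation:
(1,2): no bracket -> illegal
(1,3): no bracket -> illegal
(1,4): no bracket -> illegal
(2,2): flips 1 -> legal
(2,4): flips 1 -> legal
(2,5): no bracket -> illegal
(3,2): no bracket -> illegal
(3,5): flips 1 -> legal
(3,6): no bracket -> illegal
(4,2): flips 1 -> legal
(4,6): flips 1 -> legal
(5,2): no bracket -> illegal
(5,3): no bracket -> illegal
(5,4): no bracket -> illegal
(5,6): no bracket -> illegal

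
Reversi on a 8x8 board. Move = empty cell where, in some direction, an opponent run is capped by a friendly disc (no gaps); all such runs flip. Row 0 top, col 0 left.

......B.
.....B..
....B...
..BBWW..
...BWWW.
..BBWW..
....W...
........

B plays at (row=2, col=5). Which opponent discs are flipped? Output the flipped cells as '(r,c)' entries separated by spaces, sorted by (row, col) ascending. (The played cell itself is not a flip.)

Answer: (3,4)

Derivation:
Dir NW: first cell '.' (not opp) -> no flip
Dir N: first cell 'B' (not opp) -> no flip
Dir NE: first cell '.' (not opp) -> no flip
Dir W: first cell 'B' (not opp) -> no flip
Dir E: first cell '.' (not opp) -> no flip
Dir SW: opp run (3,4) capped by B -> flip
Dir S: opp run (3,5) (4,5) (5,5), next='.' -> no flip
Dir SE: first cell '.' (not opp) -> no flip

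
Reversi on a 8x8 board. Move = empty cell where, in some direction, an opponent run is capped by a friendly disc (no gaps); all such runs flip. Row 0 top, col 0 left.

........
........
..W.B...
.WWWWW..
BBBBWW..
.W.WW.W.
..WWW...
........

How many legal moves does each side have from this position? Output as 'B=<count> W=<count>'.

-- B to move --
(1,1): no bracket -> illegal
(1,2): flips 2 -> legal
(1,3): flips 2 -> legal
(2,0): flips 1 -> legal
(2,1): flips 2 -> legal
(2,3): flips 2 -> legal
(2,5): flips 1 -> legal
(2,6): no bracket -> illegal
(3,0): no bracket -> illegal
(3,6): no bracket -> illegal
(4,6): flips 3 -> legal
(4,7): no bracket -> illegal
(5,0): no bracket -> illegal
(5,2): no bracket -> illegal
(5,5): no bracket -> illegal
(5,7): no bracket -> illegal
(6,0): flips 1 -> legal
(6,1): flips 1 -> legal
(6,5): flips 1 -> legal
(6,6): no bracket -> illegal
(6,7): no bracket -> illegal
(7,1): no bracket -> illegal
(7,2): no bracket -> illegal
(7,3): flips 4 -> legal
(7,4): flips 4 -> legal
(7,5): flips 2 -> legal
B mobility = 13
-- W to move --
(1,3): flips 1 -> legal
(1,4): flips 1 -> legal
(1,5): flips 1 -> legal
(2,3): no bracket -> illegal
(2,5): no bracket -> illegal
(3,0): no bracket -> illegal
(5,0): flips 1 -> legal
(5,2): flips 2 -> legal
W mobility = 5

Answer: B=13 W=5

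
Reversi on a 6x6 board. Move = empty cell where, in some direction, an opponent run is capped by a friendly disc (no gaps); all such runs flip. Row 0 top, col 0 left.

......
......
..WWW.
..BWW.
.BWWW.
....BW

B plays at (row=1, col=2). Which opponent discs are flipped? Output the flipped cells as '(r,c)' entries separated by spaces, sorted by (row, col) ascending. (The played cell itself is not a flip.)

Dir NW: first cell '.' (not opp) -> no flip
Dir N: first cell '.' (not opp) -> no flip
Dir NE: first cell '.' (not opp) -> no flip
Dir W: first cell '.' (not opp) -> no flip
Dir E: first cell '.' (not opp) -> no flip
Dir SW: first cell '.' (not opp) -> no flip
Dir S: opp run (2,2) capped by B -> flip
Dir SE: opp run (2,3) (3,4), next='.' -> no flip

Answer: (2,2)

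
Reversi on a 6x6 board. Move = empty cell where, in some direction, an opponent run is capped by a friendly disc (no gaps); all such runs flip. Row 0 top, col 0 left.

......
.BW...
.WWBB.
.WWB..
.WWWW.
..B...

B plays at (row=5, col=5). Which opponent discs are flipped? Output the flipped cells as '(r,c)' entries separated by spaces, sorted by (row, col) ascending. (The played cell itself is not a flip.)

Dir NW: opp run (4,4) capped by B -> flip
Dir N: first cell '.' (not opp) -> no flip
Dir NE: edge -> no flip
Dir W: first cell '.' (not opp) -> no flip
Dir E: edge -> no flip
Dir SW: edge -> no flip
Dir S: edge -> no flip
Dir SE: edge -> no flip

Answer: (4,4)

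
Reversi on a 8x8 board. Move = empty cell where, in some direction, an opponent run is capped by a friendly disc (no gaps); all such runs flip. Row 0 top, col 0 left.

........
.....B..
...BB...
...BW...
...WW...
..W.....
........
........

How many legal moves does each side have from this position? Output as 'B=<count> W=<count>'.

-- B to move --
(2,5): no bracket -> illegal
(3,2): no bracket -> illegal
(3,5): flips 1 -> legal
(4,1): no bracket -> illegal
(4,2): no bracket -> illegal
(4,5): flips 1 -> legal
(5,1): no bracket -> illegal
(5,3): flips 1 -> legal
(5,4): flips 2 -> legal
(5,5): flips 1 -> legal
(6,1): no bracket -> illegal
(6,2): no bracket -> illegal
(6,3): no bracket -> illegal
B mobility = 5
-- W to move --
(0,4): no bracket -> illegal
(0,5): no bracket -> illegal
(0,6): no bracket -> illegal
(1,2): flips 1 -> legal
(1,3): flips 2 -> legal
(1,4): flips 1 -> legal
(1,6): no bracket -> illegal
(2,2): flips 1 -> legal
(2,5): no bracket -> illegal
(2,6): no bracket -> illegal
(3,2): flips 1 -> legal
(3,5): no bracket -> illegal
(4,2): no bracket -> illegal
W mobility = 5

Answer: B=5 W=5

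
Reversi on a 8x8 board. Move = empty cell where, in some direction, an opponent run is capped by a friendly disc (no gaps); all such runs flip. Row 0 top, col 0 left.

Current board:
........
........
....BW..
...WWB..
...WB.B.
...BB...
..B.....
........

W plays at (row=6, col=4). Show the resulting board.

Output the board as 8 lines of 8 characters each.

Answer: ........
........
....BW..
...WWB..
...WW.B.
...BW...
..B.W...
........

Derivation:
Place W at (6,4); scan 8 dirs for brackets.
Dir NW: opp run (5,3), next='.' -> no flip
Dir N: opp run (5,4) (4,4) capped by W -> flip
Dir NE: first cell '.' (not opp) -> no flip
Dir W: first cell '.' (not opp) -> no flip
Dir E: first cell '.' (not opp) -> no flip
Dir SW: first cell '.' (not opp) -> no flip
Dir S: first cell '.' (not opp) -> no flip
Dir SE: first cell '.' (not opp) -> no flip
All flips: (4,4) (5,4)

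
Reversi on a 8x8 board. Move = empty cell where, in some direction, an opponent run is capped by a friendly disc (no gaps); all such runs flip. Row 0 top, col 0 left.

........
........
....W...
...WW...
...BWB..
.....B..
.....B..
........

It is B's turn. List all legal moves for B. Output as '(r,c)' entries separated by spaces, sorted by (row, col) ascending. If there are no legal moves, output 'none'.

Answer: (2,2) (2,3) (2,5)

Derivation:
(1,3): no bracket -> illegal
(1,4): no bracket -> illegal
(1,5): no bracket -> illegal
(2,2): flips 2 -> legal
(2,3): flips 2 -> legal
(2,5): flips 1 -> legal
(3,2): no bracket -> illegal
(3,5): no bracket -> illegal
(4,2): no bracket -> illegal
(5,3): no bracket -> illegal
(5,4): no bracket -> illegal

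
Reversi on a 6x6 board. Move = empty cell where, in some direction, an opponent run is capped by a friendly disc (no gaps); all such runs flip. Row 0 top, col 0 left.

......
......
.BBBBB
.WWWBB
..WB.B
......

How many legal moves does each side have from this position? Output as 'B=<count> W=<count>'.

Answer: B=6 W=9

Derivation:
-- B to move --
(2,0): no bracket -> illegal
(3,0): flips 3 -> legal
(4,0): flips 1 -> legal
(4,1): flips 3 -> legal
(4,4): flips 1 -> legal
(5,1): flips 2 -> legal
(5,2): flips 2 -> legal
(5,3): no bracket -> illegal
B mobility = 6
-- W to move --
(1,0): flips 1 -> legal
(1,1): flips 2 -> legal
(1,2): flips 1 -> legal
(1,3): flips 2 -> legal
(1,4): flips 1 -> legal
(1,5): flips 1 -> legal
(2,0): no bracket -> illegal
(3,0): no bracket -> illegal
(4,4): flips 1 -> legal
(5,2): no bracket -> illegal
(5,3): flips 1 -> legal
(5,4): flips 1 -> legal
(5,5): no bracket -> illegal
W mobility = 9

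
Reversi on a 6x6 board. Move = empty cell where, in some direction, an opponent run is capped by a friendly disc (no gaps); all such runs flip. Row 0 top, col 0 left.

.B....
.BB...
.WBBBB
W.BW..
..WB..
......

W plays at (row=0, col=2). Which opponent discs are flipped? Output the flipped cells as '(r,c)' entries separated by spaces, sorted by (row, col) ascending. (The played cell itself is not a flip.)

Dir NW: edge -> no flip
Dir N: edge -> no flip
Dir NE: edge -> no flip
Dir W: opp run (0,1), next='.' -> no flip
Dir E: first cell '.' (not opp) -> no flip
Dir SW: opp run (1,1), next='.' -> no flip
Dir S: opp run (1,2) (2,2) (3,2) capped by W -> flip
Dir SE: first cell '.' (not opp) -> no flip

Answer: (1,2) (2,2) (3,2)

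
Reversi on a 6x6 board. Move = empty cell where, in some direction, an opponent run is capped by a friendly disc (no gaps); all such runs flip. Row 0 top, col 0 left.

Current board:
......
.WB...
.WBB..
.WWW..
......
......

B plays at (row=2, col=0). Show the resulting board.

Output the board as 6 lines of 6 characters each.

Place B at (2,0); scan 8 dirs for brackets.
Dir NW: edge -> no flip
Dir N: first cell '.' (not opp) -> no flip
Dir NE: opp run (1,1), next='.' -> no flip
Dir W: edge -> no flip
Dir E: opp run (2,1) capped by B -> flip
Dir SW: edge -> no flip
Dir S: first cell '.' (not opp) -> no flip
Dir SE: opp run (3,1), next='.' -> no flip
All flips: (2,1)

Answer: ......
.WB...
BBBB..
.WWW..
......
......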